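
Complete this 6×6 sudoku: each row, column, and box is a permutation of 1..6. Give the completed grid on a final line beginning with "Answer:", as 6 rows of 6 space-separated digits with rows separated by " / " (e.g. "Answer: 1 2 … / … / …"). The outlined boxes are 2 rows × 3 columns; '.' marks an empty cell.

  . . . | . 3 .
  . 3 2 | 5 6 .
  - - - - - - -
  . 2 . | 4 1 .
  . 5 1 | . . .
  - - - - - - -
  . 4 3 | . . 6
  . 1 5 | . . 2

Step 1. [r1c3∈{4,6}] in col 3, 4 fits only at r1c3. So r1c3=4.
Step 2. [r4c4∈{2,3,6}] col 4 places 6 nowhere but r4c4, so r4c4=6.
Step 3. [r1c6∈{1}] r1c6 is down to just 1 ⇒ r1c6=1.
Step 4. [r6c1∈{6}] nothing but 6 survives at r6c1. So r6c1=6.
Step 5. [r3c1∈{3}] r3c1's peers cover all but 3, so r3c1=3.
Step 6. [r5c1∈{2}] r5c1 has the single candidate 2. So r5c1=2.
Step 7. [r1c1∈{5}] r1c1 is down to just 5 ⇒ r1c1=5.
Step 8. [r5c4∈{1}] only 1 remains possible at r5c4. So r5c4=1.
Step 9. [r4c6∈{3}] r4c6 has the single candidate 3 ⇒ r4c6=3.
Step 10. [r2c6∈{4}] r2c6 is down to just 4 ⇒ r2c6=4.
Step 11. [r3c3∈{6}] only 6 remains possible at r3c3. So r3c3=6.
Step 12. [r6c4∈{3}] nothing but 3 survives at r6c4. So r6c4=3.
Step 13. [r1c4∈{2}] r1c4 has the single candidate 2 ⇒ r1c4=2.
Step 14. [r4c1∈{4}] r4c1 is down to just 4, so r4c1=4.
Step 15. [r4c5∈{2}] r4c5 has the single candidate 2. So r4c5=2.
Step 16. [r2c1∈{1}] r2c1 has the single candidate 1. So r2c1=1.
Step 17. [r3c6∈{5}] r3c6 is down to just 5 ⇒ r3c6=5.
Step 18. [r6c5∈{4}] r6c5 is down to just 4. So r6c5=4.
Step 19. [r1c2∈{6}] only 6 remains possible at r1c2, so r1c2=6.
Step 20. [r5c5∈{5}] r5c5 has the single candidate 5 ⇒ r5c5=5.

Answer: 5 6 4 2 3 1 / 1 3 2 5 6 4 / 3 2 6 4 1 5 / 4 5 1 6 2 3 / 2 4 3 1 5 6 / 6 1 5 3 4 2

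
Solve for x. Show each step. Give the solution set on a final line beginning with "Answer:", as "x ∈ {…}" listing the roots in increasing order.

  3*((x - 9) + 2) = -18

Step 1. [3*((x - 9) + 2) = -18] 3·(inner) — divide through by 3. So div: (x - 9) + 2 = -6.
Step 2. [(x - 9) + 2 = -6] the outer +2 inverts by subtracting 2. So sub: x - 9 = -8.
Step 3. [x - 9 = -8] the outer -9 inverts by adding 9. So sub: x = 1.

Answer: x ∈ {1}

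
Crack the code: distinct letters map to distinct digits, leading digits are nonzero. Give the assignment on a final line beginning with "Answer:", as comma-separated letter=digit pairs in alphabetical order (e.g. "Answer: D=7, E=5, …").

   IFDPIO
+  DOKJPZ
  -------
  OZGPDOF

Step 1. [col 1: O + Z ≡ F (mod 10)] O=1 is one option consistent with column 1 (O + Z ≡ F (mod 10), carry-in 0) — take it. So O=1.
Step 2. [col 1: O + Z ≡ F (mod 10)] F=3 is one option consistent with column 1 (O + Z ≡ F (mod 10), carry-in 0) — take it. So F=3.
Step 3. [col 1: O + Z ≡ F (mod 10)] in column 1 we have O+Z≡F with carry-in 0; given O=1, F=3 and digits 1,3 already taken and all letters distinct, that pins Z to 2, so Z=2.
Step 4. [col 2: I + P ≡ O (mod 10)] no forcing yet in column 2 (carry-in 0); I=4 is free and consistent — try it. So I=4.
Step 5. [col 2: I + P ≡ O (mod 10)] column 2 reads I+P+carry(0)=O with I=4, O=1; with digits 1,2,3,4 already taken and all letters distinct, the only value for P is 7, so P=7.
Step 6. [col 3: P + J ≡ D (mod 10)] several values work for J in column 3 (P + J ≡ D (mod 10), carry-in 1); try J=0, so J=0.
Step 7. [col 3: P + J ≡ D (mod 10)] column 3 reads P+J+carry(1)=D with P=7, J=0; with digits 0,1,2,3,4,7 already taken and all letters distinct, the only value for D is 8. So D=8.
Step 8. [col 4: D + K ≡ P (mod 10)] from column 4 (D=8, P=7, carry-in 0, digits 0,1,2,3,4,7,8 already taken and all letters distinct): K must equal 9 ⇒ K=9.
Step 9. [col 5: F + O ≡ G (mod 10)] in column 5 we have F+O≡G with carry-in 1; given F=3, O=1 and digits 0,1,2,3,4,7,8,9 already taken and all letters distinct, that pins G to 5. So G=5.

Answer: D=8, F=3, G=5, I=4, J=0, K=9, O=1, P=7, Z=2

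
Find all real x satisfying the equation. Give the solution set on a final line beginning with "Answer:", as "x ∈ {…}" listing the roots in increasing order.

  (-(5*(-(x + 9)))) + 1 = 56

Step 1. [(-(5*(-(x + 9)))) + 1 = 56] subtract 1: x sits inside (… + 1), so sub: -(5*(-(x + 9))) = 55.
Step 2. [-(5*(-(x + 9))) = 55] LHS negated; negate both sides, so neg: 5*(-(x + 9)) = -55.
Step 3. [5*(-(x + 9)) = -55] 5·(inner) — divide through by 5, so div: -(x + 9) = -11.
Step 4. [-(x + 9) = -11] leading − — multiply by −1 ⇒ neg: x + 9 = 11.
Step 5. [x + 9 = 11] peel the +9: subtract 9 from each side ⇒ sub: x = 2.

Answer: x ∈ {2}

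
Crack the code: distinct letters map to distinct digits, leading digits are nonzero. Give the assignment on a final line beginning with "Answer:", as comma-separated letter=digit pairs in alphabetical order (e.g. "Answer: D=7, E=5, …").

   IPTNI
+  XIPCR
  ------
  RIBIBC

Step 1. [col 1: I + R ≡ C (mod 10)] column 1 (I + R ≡ C (mod 10), carry-in 0) doesn't pin C yet; pick C=8 and continue, so C=8.
Step 2. [col 1: I + R ≡ C (mod 10)] column 1 (I + R ≡ C (mod 10), carry-in 0) doesn't pin R yet; pick R=1 and continue. So R=1.
Step 3. [col 1: I + R ≡ C (mod 10)] in column 1 we have I+R≡C with carry-in 0; given R=1, C=8 and digits 1,8 already taken and all letters distinct, that pins I to 7 ⇒ I=7.
Step 4. [col 2: N + C ≡ B (mod 10)] no forcing yet in column 2 (carry-in 0); B=3 is free and consistent — try it ⇒ B=3.
Step 5. [col 2: N + C ≡ B (mod 10)] column 2: given C=8, B=3, carry-in 0, and digits 1,3,7,8 already taken and all letters distinct, N+C≡B (mod 10) forces N=5 ⇒ N=5.
Step 6. [col 3: T + P ≡ I (mod 10)] no forcing yet in column 3 (carry-in 1); P=6 is free and consistent — try it. So P=6.
Step 7. [col 3: T + P ≡ I (mod 10)] column 3: given P=6, I=7, carry-in 1, and digits 1,3,5,6,7,8 already taken and all letters distinct, T+P≡I (mod 10) forces T=0. So T=0.
Step 8. [col 5: I + X ≡ I (mod 10)] in column 5 we have I+X≡I with carry-in 1; given I=7 and digits 0,1,3,5,6,7,8 already taken and all letters distinct, that pins X to 9 ⇒ X=9.

Answer: B=3, C=8, I=7, N=5, P=6, R=1, T=0, X=9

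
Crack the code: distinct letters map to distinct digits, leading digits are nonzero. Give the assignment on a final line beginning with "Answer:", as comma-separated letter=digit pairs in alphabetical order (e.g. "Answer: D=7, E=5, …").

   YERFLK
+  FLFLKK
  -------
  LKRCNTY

Step 1. [col 1: K + K ≡ Y (mod 10)] K=4 is one option consistent with column 1 (K + K ≡ Y (mod 10), carry-in 0) — take it. So K=4.
Step 2. [L] adding two 6-digit numbers gives at most 6+1 digits, and here it does — L is that final carry and must be 1, so L=1.
Step 3. [col 1: K + K ≡ Y (mod 10)] column 1: given K=4, carry-in 0, and digits 1,4 already taken and all letters distinct, K+K≡Y (mod 10) forces Y=8. So Y=8.
Step 4. [col 2: L + K ≡ T (mod 10)] in column 2 we have L+K≡T with carry-in 0; given L=1, K=4 and digits 1,4,8 already taken and all letters distinct, that pins T to 5 ⇒ T=5.
Step 5. [col 3: F + L ≡ N (mod 10)] column 3 (F + L ≡ N (mod 10), carry-in 0) doesn't pin F yet; pick F=6 and continue, so F=6.
Step 6. [col 3: F + L ≡ N (mod 10)] in column 3 we have F+L≡N with carry-in 0; given F=6, L=1 and digits 1,4,5,6,8 already taken and all letters distinct, that pins N to 7 ⇒ N=7.
Step 7. [col 4: R + F ≡ C (mod 10)] from column 4 (F=6, carry-in 0, digits 1,4,5,6,7,8 already taken and all letters distinct): C must equal 9, so C=9.
Step 8. [col 4: R + F ≡ C (mod 10)] in column 4 we have R+F≡C with carry-in 0; given F=6, C=9 and digits 1,4,5,6,7,8,9 already taken and all letters distinct, that pins R to 3. So R=3.
Step 9. [col 5: E + L ≡ R (mod 10)] in column 5 we have E+L≡R with carry-in 0; given L=1, R=3 and digits 1,3,4,5,6,7,8,9 already taken and all letters distinct, that pins E to 2. So E=2.

Answer: C=9, E=2, F=6, K=4, L=1, N=7, R=3, T=5, Y=8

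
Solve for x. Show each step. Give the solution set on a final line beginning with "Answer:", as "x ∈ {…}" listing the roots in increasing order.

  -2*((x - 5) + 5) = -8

Step 1. [-2*((x - 5) + 5) = -8] leading coefficient -2: divide by -2. So div: (x - 5) + 5 = 4.
Step 2. [(x - 5) + 5 = 4] 5 comes off first (subtract 5), so sub: x - 5 = -1.
Step 3. [x - 5 = -1] peel the -5: add 5 from each side. So sub: x = 4.

Answer: x ∈ {4}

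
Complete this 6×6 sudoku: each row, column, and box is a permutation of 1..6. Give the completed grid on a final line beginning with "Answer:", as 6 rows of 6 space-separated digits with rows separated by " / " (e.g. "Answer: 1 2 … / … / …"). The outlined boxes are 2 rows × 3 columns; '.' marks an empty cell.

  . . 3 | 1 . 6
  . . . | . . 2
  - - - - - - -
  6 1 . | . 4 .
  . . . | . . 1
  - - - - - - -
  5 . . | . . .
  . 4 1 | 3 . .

Step 1. [r6c5∈{2,5,6}] 6 has one home in row 6: r6c5 ⇒ r6c5=6.
Step 2. [r2c4∈{4,5}] r2c4 is the only open cell in box 2 admitting 4, so r2c4=4.
Step 3. [r5c4∈{2}] r5c4 has the single candidate 2 ⇒ r5c4=2.
Step 4. [r4c5∈{2,3,5}] col 5 places 2 nowhere but r4c5 ⇒ r4c5=2.
Step 5. [r3c4∈{5}] r3c4's peers cover all but 5. So r3c4=5.
Step 6. [r5c2∈{3,6}] 3 has one home in row 5: r5c2 ⇒ r5c2=3.
Step 7. [r4c2∈{5}] r4c2's peers cover all but 5. So r4c2=5.
Step 8. [r1c1∈{2,4}] 4 has one home in row 1: r1c1 ⇒ r1c1=4.
Step 9. [r2c3∈{5,6}] col 3 places 5 nowhere but r2c3 ⇒ r2c3=5.
Step 10. [r2c5∈{3}] r2c5 has the single candidate 3. So r2c5=3.
Step 11. [r4c3∈{4}] nothing but 4 survives at r4c3, so r4c3=4.
Step 12. [r6c1∈{2}] r6c1 is down to just 2. So r6c1=2.
Step 13. [r3c6∈{3}] nothing but 3 survives at r3c6 ⇒ r3c6=3.
Step 14. [r1c2∈{2}] only 2 remains possible at r1c2, so r1c2=2.
Step 15. [r1c5∈{5}] nothing but 5 survives at r1c5. So r1c5=5.
Step 16. [r2c1∈{1}] r2c1 is down to just 1 ⇒ r2c1=1.
Step 17. [r5c5∈{1}] r5c5's peers cover all but 1, so r5c5=1.
Step 18. [r5c3∈{6}] only 6 remains possible at r5c3, so r5c3=6.
Step 19. [r4c4∈{6}] r4c4's peers cover all but 6 ⇒ r4c4=6.
Step 20. [r6c6∈{5}] r6c6 is down to just 5. So r6c6=5.
Step 21. [r5c6∈{4}] only 4 remains possible at r5c6. So r5c6=4.
Step 22. [r4c1∈{3}] r4c1 has the single candidate 3. So r4c1=3.
Step 23. [r2c2∈{6}] only 6 remains possible at r2c2 ⇒ r2c2=6.
Step 24. [r3c3∈{2}] only 2 remains possible at r3c3. So r3c3=2.

Answer: 4 2 3 1 5 6 / 1 6 5 4 3 2 / 6 1 2 5 4 3 / 3 5 4 6 2 1 / 5 3 6 2 1 4 / 2 4 1 3 6 5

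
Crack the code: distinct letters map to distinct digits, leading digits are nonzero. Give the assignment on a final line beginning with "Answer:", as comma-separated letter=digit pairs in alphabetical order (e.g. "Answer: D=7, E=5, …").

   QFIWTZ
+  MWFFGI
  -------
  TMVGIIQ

Step 1. [T] the sum has 7 digits but both addends have 6; that extra leading digit T is the final carry, namely 1 ⇒ T=1.
Step 2. [col 1: Z + I ≡ Q (mod 10)] column 1 (Z + I ≡ Q (mod 10), carry-in 0) doesn't pin Z yet; pick Z=6 and continue ⇒ Z=6.
Step 3. [col 1: Z + I ≡ Q (mod 10)] several values work for Q in column 1 (Z + I ≡ Q (mod 10), carry-in 0); try Q=9, so Q=9.
Step 4. [col 1: Z + I ≡ Q (mod 10)] column 1: given Z=6, Q=9, carry-in 0, and digits 1,6,9 already taken and all letters distinct, Z+I≡Q (mod 10) forces I=3 ⇒ I=3.
Step 5. [col 2: T + G ≡ I (mod 10)] column 2: given T=1, I=3, carry-in 0, and digits 1,3,6,9 already taken and all letters distinct, T+G≡I (mod 10) forces G=2. So G=2.
Step 6. [col 3: W + F ≡ I (mod 10)] several values work for F in column 3 (W + F ≡ I (mod 10), carry-in 0); try F=8, so F=8.
Step 7. [col 3: W + F ≡ I (mod 10)] in column 3 we have W+F≡I with carry-in 0; given F=8, I=3 and digits 1,2,3,6,8,9 already taken and all letters distinct, that pins W to 5 ⇒ W=5.
Step 8. [col 5: F + W ≡ V (mod 10)] from column 5 (F=8, W=5, carry-in 1, digits 1,2,3,5,6,8,9 already taken and all letters distinct): V must equal 4, so V=4.
Step 9. [col 6: Q + M ≡ M (mod 10)] several values work for M in column 6 (Q + M ≡ M (mod 10), carry-in 1); try M=7, so M=7.

Answer: F=8, G=2, I=3, M=7, Q=9, T=1, V=4, W=5, Z=6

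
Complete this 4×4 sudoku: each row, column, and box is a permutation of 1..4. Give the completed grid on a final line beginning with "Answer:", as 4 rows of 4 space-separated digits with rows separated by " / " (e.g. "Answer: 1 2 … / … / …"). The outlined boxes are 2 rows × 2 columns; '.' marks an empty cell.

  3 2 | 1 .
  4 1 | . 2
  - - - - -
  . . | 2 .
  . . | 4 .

Step 1. [r3c1∈{1}] r3c1's peers cover all but 1, so r3c1=1.
Step 2. [r4c2∈{3}] r4c2 is down to just 3, so r4c2=3.
Step 3. [r2c3∈{3}] only 3 remains possible at r2c3 ⇒ r2c3=3.
Step 4. [r3c4∈{3}] r3c4's peers cover all but 3. So r3c4=3.
Step 5. [r3c2∈{4}] r3c2 has the single candidate 4, so r3c2=4.
Step 6. [r4c4∈{1}] nothing but 1 survives at r4c4, so r4c4=1.
Step 7. [r1c4∈{4}] nothing but 4 survives at r1c4, so r1c4=4.
Step 8. [r4c1∈{2}] r4c1 is down to just 2. So r4c1=2.

Answer: 3 2 1 4 / 4 1 3 2 / 1 4 2 3 / 2 3 4 1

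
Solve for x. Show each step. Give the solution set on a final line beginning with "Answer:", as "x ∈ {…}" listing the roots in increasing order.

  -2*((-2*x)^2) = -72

Step 1. [-2*((-2*x)^2) = -72] leading coefficient -2: divide by -2. So div: (-2*x)^2 = 36.
Step 2. [(-2*x)^2 = 36] √ both sides: 36 ≥ 0 gives two branches, so sqrt: -2*x = 6 or -6.
Step 3. [-2*x = 6 or -6] leading coefficient -2: divide by -2 ⇒ div: x = -3 or 3.

Answer: x ∈ {-3, 3}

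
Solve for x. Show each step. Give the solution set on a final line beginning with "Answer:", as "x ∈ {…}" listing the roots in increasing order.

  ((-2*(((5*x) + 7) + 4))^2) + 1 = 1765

Step 1. [((-2*(((5*x) + 7) + 4))^2) + 1 = 1765] subtract 1: x sits inside (… + 1). So sub: (-2*(((5*x) + 7) + 4))^2 = 1764.
Step 2. [(-2*(((5*x) + 7) + 4))^2 = 1764] √ both sides: 1764 ≥ 0 gives two branches ⇒ sqrt: -2*(((5*x) + 7) + 4) = 42 or -42.
Step 3. [-2*(((5*x) + 7) + 4) = 42 or -42] -2 out front; divide by -2, so div: ((5*x) + 7) + 4 = -21 or 21.
Step 4. [((5*x) + 7) + 4 = -21 or 21] peel the +4: subtract 4 from each side. So sub: (5*x) + 7 = -25 or 17.
Step 5. [(5*x) + 7 = -25 or 17] +7 is outermost — subtract 7 both sides ⇒ sub: 5*x = -32 or 10.
Step 6. [5*x = -32 or 10] 5·(inner) — divide through by 5. So div: x = -32/5 or 2.

Answer: x ∈ {-32/5, 2}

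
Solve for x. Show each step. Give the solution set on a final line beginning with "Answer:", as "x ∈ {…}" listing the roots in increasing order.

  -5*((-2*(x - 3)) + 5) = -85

Step 1. [-5*((-2*(x - 3)) + 5) = -85] -5·(inner) — divide through by -5, so div: (-2*(x - 3)) + 5 = 17.
Step 2. [(-2*(x - 3)) + 5 = 17] 5 comes off first (subtract 5) ⇒ sub: -2*(x - 3) = 12.
Step 3. [-2*(x - 3) = 12] divide by the outer -2 ⇒ div: x - 3 = -6.
Step 4. [x - 3 = -6] peel the -3: add 3 from each side, so sub: x = -3.

Answer: x ∈ {-3}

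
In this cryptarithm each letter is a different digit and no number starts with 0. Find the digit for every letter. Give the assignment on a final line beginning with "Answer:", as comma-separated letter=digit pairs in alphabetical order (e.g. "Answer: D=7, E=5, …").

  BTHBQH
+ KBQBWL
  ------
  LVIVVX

Step 1. [col 1: H + L ≡ X (mod 10)] no forcing yet in column 1 (carry-in 0); L=8 is free and consistent — try it. So L=8.
Step 2. [col 1: H + L ≡ X (mod 10)] several values work for H in column 1 (H + L ≡ X (mod 10), carry-in 0); try H=9, so H=9.
Step 3. [col 1: H + L ≡ X (mod 10)] column 1: given H=9, L=8, carry-in 0, and digits 8,9 already taken and all letters distinct, H+L≡X (mod 10) forces X=7 ⇒ X=7.
Step 4. [col 2: Q + W ≡ V (mod 10)] several values work for Q in column 2 (Q + W ≡ V (mod 10), carry-in 1); try Q=1. So Q=1.
Step 5. [col 2: Q + W ≡ V (mod 10)] V=6 is one option consistent with column 2 (Q + W ≡ V (mod 10), carry-in 1) — take it ⇒ V=6.
Step 6. [col 2: Q + W ≡ V (mod 10)] in column 2 we have Q+W≡V with carry-in 1; given Q=1, V=6 and digits 1,6,7,8,9 already taken and all letters distinct, that pins W to 4, so W=4.
Step 7. [col 3: B + B ≡ V (mod 10)] column 3 reads B+B+carry(0)=V with V=6; with digits 1,4,6,7,8,9 already taken and all letters distinct, the only value for B is 3. So B=3.
Step 8. [col 4: H + Q ≡ I (mod 10)] from column 4 (H=9, Q=1, carry-in 0, digits 1,3,4,6,7,8,9 already taken and all letters distinct): I must equal 0, so I=0.
Step 9. [col 5: T + B ≡ V (mod 10)] column 5 reads T+B+carry(1)=V with B=3, V=6; with digits 0,1,3,4,6,7,8,9 already taken and all letters distinct, the only value for T is 2, so T=2.
Step 10. [col 6: B + K ≡ L (mod 10)] from column 6 (B=3, L=8, carry-in 0, digits 0,1,2,3,4,6,7,8,9 already taken and all letters distinct): K must equal 5. So K=5.

Answer: B=3, H=9, I=0, K=5, L=8, Q=1, T=2, V=6, W=4, X=7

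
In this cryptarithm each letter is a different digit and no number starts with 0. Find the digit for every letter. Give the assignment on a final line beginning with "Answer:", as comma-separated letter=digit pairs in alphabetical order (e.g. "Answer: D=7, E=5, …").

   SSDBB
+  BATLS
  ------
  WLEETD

Step 1. [col 1: B + S ≡ D (mod 10)] several values work for B in column 1 (B + S ≡ D (mod 10), carry-in 0); try B=6, so B=6.
Step 2. [col 1: B + S ≡ D (mod 10)] several values work for S in column 1 (B + S ≡ D (mod 10), carry-in 0); try S=8. So S=8.
Step 3. [W] the sum has 6 digits but both addends have 5; that extra leading digit W is the final carry, namely 1. So W=1.
Step 4. [col 1: B + S ≡ D (mod 10)] from column 1 (B=6, S=8, carry-in 0, digits 1,6,8 already taken and all letters distinct): D must equal 4, so D=4.
Step 5. [col 2: B + L ≡ T (mod 10)] several values work for T in column 2 (B + L ≡ T (mod 10), carry-in 1); try T=2. So T=2.
Step 6. [col 2: B + L ≡ T (mod 10)] column 2 reads B+L+carry(1)=T with B=6, T=2; with digits 1,2,4,6,8 already taken and all letters distinct, the only value for L is 5, so L=5.
Step 7. [col 3: D + T ≡ E (mod 10)] column 3: given D=4, T=2, carry-in 1, and digits 1,2,4,5,6,8 already taken and all letters distinct, D+T≡E (mod 10) forces E=7 ⇒ E=7.
Step 8. [col 4: S + A ≡ E (mod 10)] in column 4 we have S+A≡E with carry-in 0; given S=8, E=7 and digits 1,2,4,5,6,7,8 already taken and all letters distinct, that pins A to 9, so A=9.

Answer: A=9, B=6, D=4, E=7, L=5, S=8, T=2, W=1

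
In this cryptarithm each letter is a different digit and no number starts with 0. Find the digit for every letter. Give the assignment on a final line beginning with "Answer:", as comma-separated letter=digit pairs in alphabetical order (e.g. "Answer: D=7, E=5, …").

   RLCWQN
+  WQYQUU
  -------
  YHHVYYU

Step 1. [Y] Y is the leading digit of a 7-digit sum of two 6-digit numbers; the final carry is exactly 1. So Y=1.
Step 2. [col 1: N + U ≡ U (mod 10)] column 1: given nothing yet, carry-in 0, and digits 1 already taken and all letters distinct, N+U≡U (mod 10) forces N=0. So N=0.
Step 3. [col 1: N + U ≡ U (mod 10)] several values work for U in column 1 (N + U ≡ U (mod 10), carry-in 0); try U=9, so U=9.
Step 4. [col 2: Q + U ≡ Y (mod 10)] in column 2 we have Q+U≡Y with carry-in 0; given U=9, Y=1 and digits 0,1,9 already taken and all letters distinct, that pins Q to 2, so Q=2.
Step 5. [col 3: W + Q ≡ Y (mod 10)] column 3: given Q=2, Y=1, carry-in 1, and digits 0,1,2,9 already taken and all letters distinct, W+Q≡Y (mod 10) forces W=8, so W=8.
Step 6. [col 4: C + Y ≡ V (mod 10)] column 4 (C + Y ≡ V (mod 10), carry-in 1) doesn't pin V yet; pick V=6 and continue. So V=6.
Step 7. [col 4: C + Y ≡ V (mod 10)] from column 4 (Y=1, V=6, carry-in 1, digits 0,1,2,6,8,9 already taken and all letters distinct): C must equal 4. So C=4.
Step 8. [col 5: L + Q ≡ H (mod 10)] H=5 is one option consistent with column 5 (L + Q ≡ H (mod 10), carry-in 0) — take it, so H=5.
Step 9. [col 5: L + Q ≡ H (mod 10)] column 5: given Q=2, H=5, carry-in 0, and digits 0,1,2,4,5,6,8,9 already taken and all letters distinct, L+Q≡H (mod 10) forces L=3. So L=3.
Step 10. [col 6: R + W ≡ H (mod 10)] column 6 reads R+W+carry(0)=H with W=8, H=5; with digits 0,1,2,3,4,5,6,8,9 already taken and all letters distinct, the only value for R is 7. So R=7.

Answer: C=4, H=5, L=3, N=0, Q=2, R=7, U=9, V=6, W=8, Y=1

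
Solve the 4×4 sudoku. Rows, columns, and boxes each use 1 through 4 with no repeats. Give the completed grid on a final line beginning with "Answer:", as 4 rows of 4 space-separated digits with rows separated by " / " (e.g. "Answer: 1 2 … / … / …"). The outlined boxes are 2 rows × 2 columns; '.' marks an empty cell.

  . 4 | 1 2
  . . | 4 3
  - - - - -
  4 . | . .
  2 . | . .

Step 1. [r4c3∈{3}] nothing but 3 survives at r4c3. So r4c3=3.
Step 2. [r4c2∈{1}] r4c2 has the single candidate 1, so r4c2=1.
Step 3. [r2c1∈{1}] only 1 remains possible at r2c1, so r2c1=1.
Step 4. [r4c4∈{4}] r4c4's peers cover all but 4. So r4c4=4.
Step 5. [r2c2∈{2}] only 2 remains possible at r2c2. So r2c2=2.
Step 6. [r3c2∈{3}] nothing but 3 survives at r3c2, so r3c2=3.
Step 7. [r3c3∈{2}] r3c3's peers cover all but 2, so r3c3=2.
Step 8. [r1c1∈{3}] r1c1 is down to just 3. So r1c1=3.
Step 9. [r3c4∈{1}] only 1 remains possible at r3c4 ⇒ r3c4=1.

Answer: 3 4 1 2 / 1 2 4 3 / 4 3 2 1 / 2 1 3 4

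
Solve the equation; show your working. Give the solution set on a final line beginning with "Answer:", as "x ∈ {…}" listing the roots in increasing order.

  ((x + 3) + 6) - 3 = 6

Step 1. [((x + 3) + 6) - 3 = 6] 3 comes off first (add 3). So sub: (x + 3) + 6 = 9.
Step 2. [(x + 3) + 6 = 9] the outer +6 inverts by subtracting 6, so sub: x + 3 = 3.
Step 3. [x + 3 = 3] subtract 3: x sits inside (… + 3). So sub: x = 0.

Answer: x ∈ {0}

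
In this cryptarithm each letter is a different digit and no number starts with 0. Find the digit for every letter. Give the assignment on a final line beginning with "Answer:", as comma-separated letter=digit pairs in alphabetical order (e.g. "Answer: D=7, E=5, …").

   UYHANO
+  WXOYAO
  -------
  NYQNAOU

Step 1. [col 1: O + O ≡ U (mod 10)] column 1 (O + O ≡ U (mod 10), carry-in 0) doesn't pin O yet; pick O=4 and continue, so O=4.
Step 2. [N] the sum has 7 digits but both addends have 6; that extra leading digit N is the final carry, namely 1 ⇒ N=1.
Step 3. [col 1: O + O ≡ U (mod 10)] column 1 reads O+O+carry(0)=U with O=4; with digits 1,4 already taken and all letters distinct, the only value for U is 8. So U=8.
Step 4. [col 2: N + A ≡ O (mod 10)] column 2 reads N+A+carry(0)=O with N=1, O=4; with digits 1,4,8 already taken and all letters distinct, the only value for A is 3, so A=3.
Step 5. [col 3: A + Y ≡ A (mod 10)] from column 3 (A=3, carry-in 0, digits 1,3,4,8 already taken and all letters distinct): Y must equal 0. So Y=0.
Step 6. [col 4: H + O ≡ N (mod 10)] from column 4 (O=4, N=1, carry-in 0, digits 0,1,3,4,8 already taken and all letters distinct): H must equal 7 ⇒ H=7.
Step 7. [col 5: Y + X ≡ Q (mod 10)] column 5: given Y=0, carry-in 1, and digits 0,1,3,4,7,8 already taken and all letters distinct, Y+X≡Q (mod 10) forces Q=6, so Q=6.
Step 8. [col 5: Y + X ≡ Q (mod 10)] in column 5 we have Y+X≡Q with carry-in 1; given Y=0, Q=6 and digits 0,1,3,4,6,7,8 already taken and all letters distinct, that pins X to 5, so X=5.
Step 9. [col 6: U + W ≡ Y (mod 10)] in column 6 we have U+W≡Y with carry-in 0; given U=8, Y=0 and digits 0,1,3,4,5,6,7,8 already taken and all letters distinct, that pins W to 2. So W=2.

Answer: A=3, H=7, N=1, O=4, Q=6, U=8, W=2, X=5, Y=0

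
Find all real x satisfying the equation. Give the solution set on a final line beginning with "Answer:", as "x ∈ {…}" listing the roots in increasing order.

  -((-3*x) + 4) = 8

Step 1. [-((-3*x) + 4) = 8] leading − — multiply by −1. So neg: (-3*x) + 4 = -8.
Step 2. [(-3*x) + 4 = -8] peel the +4: subtract 4 from each side ⇒ sub: -3*x = -12.
Step 3. [-3*x = -12] -3·(inner) — divide through by -3 ⇒ div: x = 4.

Answer: x ∈ {4}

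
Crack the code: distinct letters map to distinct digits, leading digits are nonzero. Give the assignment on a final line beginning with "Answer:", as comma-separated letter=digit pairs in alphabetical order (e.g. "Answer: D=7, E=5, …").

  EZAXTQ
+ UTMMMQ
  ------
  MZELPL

Step 1. [col 1: Q + Q ≡ L (mod 10)] no forcing yet in column 1 (carry-in 0); L=8 is free and consistent — try it, so L=8.
Step 2. [col 1: Q + Q ≡ L (mod 10)] column 1 (Q + Q ≡ L (mod 10), carry-in 0) doesn't pin Q yet; pick Q=4 and continue. So Q=4.
Step 3. [col 2: T + M ≡ P (mod 10)] T=9 is one option consistent with column 2 (T + M ≡ P (mod 10), carry-in 0) — take it, so T=9.
Step 4. [col 2: T + M ≡ P (mod 10)] no forcing yet in column 2 (carry-in 0); P=5 is free and consistent — try it. So P=5.
Step 5. [col 2: T + M ≡ P (mod 10)] column 2: given T=9, P=5, carry-in 0, and digits 4,5,8,9 already taken and all letters distinct, T+M≡P (mod 10) forces M=6 ⇒ M=6.
Step 6. [col 3: X + M ≡ L (mod 10)] in column 3 we have X+M≡L with carry-in 1; given M=6, L=8 and digits 4,5,6,8,9 already taken and all letters distinct, that pins X to 1. So X=1.
Step 7. [col 4: A + M ≡ E (mod 10)] column 4: given M=6, carry-in 0, and digits 1,4,5,6,8,9 already taken and all letters distinct, A+M≡E (mod 10) forces E=3, so E=3.
Step 8. [col 4: A + M ≡ E (mod 10)] in column 4 we have A+M≡E with carry-in 0; given M=6, E=3 and digits 1,3,4,5,6,8,9 already taken and all letters distinct, that pins A to 7. So A=7.
Step 9. [col 5: Z + T ≡ Z (mod 10)] several values work for Z in column 5 (Z + T ≡ Z (mod 10), carry-in 1); try Z=0 ⇒ Z=0.
Step 10. [col 6: E + U ≡ M (mod 10)] in column 6 we have E+U≡M with carry-in 1; given E=3, M=6 and digits 0,1,3,4,5,6,7,8,9 already taken and all letters distinct, that pins U to 2. So U=2.

Answer: A=7, E=3, L=8, M=6, P=5, Q=4, T=9, U=2, X=1, Z=0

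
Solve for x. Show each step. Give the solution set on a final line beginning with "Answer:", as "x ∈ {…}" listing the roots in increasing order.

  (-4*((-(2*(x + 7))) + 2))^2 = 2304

Step 1. [(-4*((-(2*(x + 7))) + 2))^2 = 2304] LHS squared, RHS 2304 ≥ 0: apply √ (±) ⇒ sqrt: -4*((-(2*(x + 7))) + 2) = 48 or -48.
Step 2. [-4*((-(2*(x + 7))) + 2) = 48 or -48] -4 out front; divide by -4, so div: (-(2*(x + 7))) + 2 = -12 or 12.
Step 3. [(-(2*(x + 7))) + 2 = -12 or 12] 2 comes off first (subtract 2). So sub: -(2*(x + 7)) = -14 or 10.
Step 4. [-(2*(x + 7)) = -14 or 10] LHS negated; negate both sides ⇒ neg: 2*(x + 7) = 14 or -10.
Step 5. [2*(x + 7) = 14 or -10] divide by the outer 2 ⇒ div: x + 7 = 7 or -5.
Step 6. [x + 7 = 7 or -5] the outer +7 inverts by subtracting 7 ⇒ sub: x = 0 or -12.

Answer: x ∈ {-12, 0}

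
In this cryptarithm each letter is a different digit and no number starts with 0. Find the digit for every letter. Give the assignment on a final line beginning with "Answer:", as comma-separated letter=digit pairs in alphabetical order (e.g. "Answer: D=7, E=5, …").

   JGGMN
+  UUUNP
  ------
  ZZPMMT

Step 1. [col 1: N + P ≡ T (mod 10)] column 1 (N + P ≡ T (mod 10), carry-in 0) doesn't pin P yet; pick P=5 and continue ⇒ P=5.
Step 2. [col 1: N + P ≡ T (mod 10)] no forcing yet in column 1 (carry-in 0); N=9 is free and consistent — try it, so N=9.
Step 3. [Z] adding two 5-digit numbers gives at most 5+1 digits, and here it does — Z is that final carry and must be 1, so Z=1.
Step 4. [col 1: N + P ≡ T (mod 10)] in column 1 we have N+P≡T with carry-in 0; given N=9, P=5 and digits 1,5,9 already taken and all letters distinct, that pins T to 4 ⇒ T=4.
Step 5. [col 2: M + N ≡ M (mod 10)] column 2 (M + N ≡ M (mod 10), carry-in 1) doesn't pin M yet; pick M=6 and continue. So M=6.
Step 6. [col 3: G + U ≡ M (mod 10)] G=2 is one option consistent with column 3 (G + U ≡ M (mod 10), carry-in 1) — take it ⇒ G=2.
Step 7. [col 3: G + U ≡ M (mod 10)] column 3: given G=2, M=6, carry-in 1, and digits 1,2,4,5,6,9 already taken and all letters distinct, G+U≡M (mod 10) forces U=3 ⇒ U=3.
Step 8. [col 5: J + U ≡ Z (mod 10)] from column 5 (U=3, Z=1, carry-in 0, digits 1,2,3,4,5,6,9 already taken and all letters distinct): J must equal 8, so J=8.

Answer: G=2, J=8, M=6, N=9, P=5, T=4, U=3, Z=1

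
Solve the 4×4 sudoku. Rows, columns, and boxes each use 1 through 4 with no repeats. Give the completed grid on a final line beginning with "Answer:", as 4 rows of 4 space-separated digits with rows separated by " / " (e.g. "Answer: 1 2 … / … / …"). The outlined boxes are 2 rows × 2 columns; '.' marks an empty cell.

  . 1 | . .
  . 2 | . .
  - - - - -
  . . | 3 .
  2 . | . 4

Step 1. [r4c3∈{1}] r4c3 is down to just 1 ⇒ r4c3=1.
Step 2. [r2c3∈{4}] r2c3 is down to just 4. So r2c3=4.
Step 3. [r1c1∈{3,4}] row 1 places 4 nowhere but r1c1, so r1c1=4.
Step 4. [r1c4∈{2,3}] r1c4 is the only open cell in row 1 admitting 3 ⇒ r1c4=3.
Step 5. [r3c1∈{1}] r3c1 has the single candidate 1, so r3c1=1.
Step 6. [r4c2∈{3}] r4c2 has the single candidate 3, so r4c2=3.
Step 7. [r3c4∈{2}] r3c4 has the single candidate 2. So r3c4=2.
Step 8. [r3c2∈{4}] r3c2 has the single candidate 4. So r3c2=4.
Step 9. [r1c3∈{2}] r1c3 is down to just 2 ⇒ r1c3=2.
Step 10. [r2c1∈{3}] r2c1's peers cover all but 3, so r2c1=3.
Step 11. [r2c4∈{1}] r2c4 has the single candidate 1, so r2c4=1.

Answer: 4 1 2 3 / 3 2 4 1 / 1 4 3 2 / 2 3 1 4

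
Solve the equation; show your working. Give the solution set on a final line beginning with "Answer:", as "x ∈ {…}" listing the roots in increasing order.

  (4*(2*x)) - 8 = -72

Step 1. [(4*(2*x)) - 8 = -72] peel the -8: add 8 from each side, so sub: 4*(2*x) = -64.
Step 2. [4*(2*x) = -64] divide by the outer 4. So div: 2*x = -16.
Step 3. [2*x = -16] LHS = 2·(…); ÷2 both sides ⇒ div: x = -8.

Answer: x ∈ {-8}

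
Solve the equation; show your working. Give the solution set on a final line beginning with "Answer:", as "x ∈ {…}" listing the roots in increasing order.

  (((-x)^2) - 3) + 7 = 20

Step 1. [(((-x)^2) - 3) + 7 = 20] the outer +7 inverts by subtracting 7, so sub: ((-x)^2) - 3 = 13.
Step 2. [((-x)^2) - 3 = 13] -3 is outermost — add 3 both sides ⇒ sub: (-x)^2 = 16.
Step 3. [(-x)^2 = 16] √ both sides: 16 ≥ 0 gives two branches. So sqrt: -x = 4 or -4.
Step 4. [-x = 4 or -4] LHS negated; negate both sides ⇒ neg: x = -4 or 4.

Answer: x ∈ {-4, 4}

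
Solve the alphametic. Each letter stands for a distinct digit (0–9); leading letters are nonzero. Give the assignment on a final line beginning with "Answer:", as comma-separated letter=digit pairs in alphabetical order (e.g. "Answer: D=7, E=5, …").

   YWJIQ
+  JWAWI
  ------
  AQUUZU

Step 1. [col 1: Q + I ≡ U (mod 10)] column 1 (Q + I ≡ U (mod 10), carry-in 0) doesn't pin U yet; pick U=8 and continue. So U=8.
Step 2. [A] A is the leading digit of a 6-digit sum of two 5-digit numbers; the final carry is exactly 1, so A=1.
Step 3. [col 1: Q + I ≡ U (mod 10)] several values work for I in column 1 (Q + I ≡ U (mod 10), carry-in 0); try I=5 ⇒ I=5.
Step 4. [col 1: Q + I ≡ U (mod 10)] in column 1 we have Q+I≡U with carry-in 0; given I=5, U=8 and digits 1,5,8 already taken and all letters distinct, that pins Q to 3. So Q=3.
Step 5. [col 2: I + W ≡ Z (mod 10)] no forcing yet in column 2 (carry-in 0); W=4 is free and consistent — try it. So W=4.
Step 6. [col 2: I + W ≡ Z (mod 10)] from column 2 (I=5, W=4, carry-in 0, digits 1,3,4,5,8 already taken and all letters distinct): Z must equal 9, so Z=9.
Step 7. [col 3: J + A ≡ U (mod 10)] column 3 reads J+A+carry(0)=U with A=1, U=8; with digits 1,3,4,5,8,9 already taken and all letters distinct, the only value for J is 7. So J=7.
Step 8. [col 5: Y + J ≡ Q (mod 10)] in column 5 we have Y+J≡Q with carry-in 0; given J=7, Q=3 and digits 1,3,4,5,7,8,9 already taken and all letters distinct, that pins Y to 6 ⇒ Y=6.

Answer: A=1, I=5, J=7, Q=3, U=8, W=4, Y=6, Z=9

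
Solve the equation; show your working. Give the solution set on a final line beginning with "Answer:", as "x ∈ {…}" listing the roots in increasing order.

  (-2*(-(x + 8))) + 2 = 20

Step 1. [(-2*(-(x + 8))) + 2 = 20] common factor -2 (LHS and 20) — divide through. So factor: (-(x + 8)) - 1 = -10.
Step 2. [(-(x + 8)) - 1 = -10] the outer -1 inverts by adding 1 ⇒ sub: -(x + 8) = -9.
Step 3. [-(x + 8) = -9] LHS negated; negate both sides ⇒ neg: x + 8 = 9.
Step 4. [x + 8 = 9] peel the +8: subtract 8 from each side. So sub: x = 1.

Answer: x ∈ {1}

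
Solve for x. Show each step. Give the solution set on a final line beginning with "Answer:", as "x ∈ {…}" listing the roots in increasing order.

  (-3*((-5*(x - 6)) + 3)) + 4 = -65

Step 1. [(-3*((-5*(x - 6)) + 3)) + 4 = -65] peel the +4: subtract 4 from each side ⇒ sub: -3*((-5*(x - 6)) + 3) = -69.
Step 2. [-3*((-5*(x - 6)) + 3) = -69] -3 out front; divide by -3. So div: (-5*(x - 6)) + 3 = 23.
Step 3. [(-5*(x - 6)) + 3 = 23] +3 is outermost — subtract 3 both sides. So sub: -5*(x - 6) = 20.
Step 4. [-5*(x - 6) = 20] leading coefficient -5: divide by -5. So div: x - 6 = -4.
Step 5. [x - 6 = -4] add 6: x sits inside (… - 6) ⇒ sub: x = 2.

Answer: x ∈ {2}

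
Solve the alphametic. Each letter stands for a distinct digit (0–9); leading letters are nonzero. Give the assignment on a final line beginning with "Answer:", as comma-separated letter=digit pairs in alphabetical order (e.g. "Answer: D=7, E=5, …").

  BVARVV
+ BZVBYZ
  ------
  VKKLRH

Step 1. [col 1: V + Z ≡ H (mod 10)] column 1 (V + Z ≡ H (mod 10), carry-in 0) doesn't pin V yet; pick V=7 and continue, so V=7.
Step 2. [col 1: V + Z ≡ H (mod 10)] no forcing yet in column 1 (carry-in 0); H=5 is free and consistent — try it. So H=5.
Step 3. [col 1: V + Z ≡ H (mod 10)] column 1: given V=7, H=5, carry-in 0, and digits 5,7 already taken and all letters distinct, V+Z≡H (mod 10) forces Z=8. So Z=8.
Step 4. [col 2: V + Y ≡ R (mod 10)] R=0 is one option consistent with column 2 (V + Y ≡ R (mod 10), carry-in 1) — take it. So R=0.
Step 5. [col 2: V + Y ≡ R (mod 10)] from column 2 (V=7, R=0, carry-in 1, digits 0,5,7,8 already taken and all letters distinct): Y must equal 2 ⇒ Y=2.
Step 6. [col 3: R + B ≡ L (mod 10)] column 3: given R=0, carry-in 1, and digits 0,2,5,7,8 already taken and all letters distinct, R+B≡L (mod 10) forces L=4, so L=4.
Step 7. [col 3: R + B ≡ L (mod 10)] column 3: given R=0, L=4, carry-in 1, and digits 0,2,4,5,7,8 already taken and all letters distinct, R+B≡L (mod 10) forces B=3, so B=3.
Step 8. [col 4: A + V ≡ K (mod 10)] column 4: given V=7, carry-in 0, and digits 0,2,3,4,5,7,8 already taken and all letters distinct, A+V≡K (mod 10) forces K=6, so K=6.
Step 9. [col 4: A + V ≡ K (mod 10)] in column 4 we have A+V≡K with carry-in 0; given V=7, K=6 and digits 0,2,3,4,5,6,7,8 already taken and all letters distinct, that pins A to 9, so A=9.

Answer: A=9, B=3, H=5, K=6, L=4, R=0, V=7, Y=2, Z=8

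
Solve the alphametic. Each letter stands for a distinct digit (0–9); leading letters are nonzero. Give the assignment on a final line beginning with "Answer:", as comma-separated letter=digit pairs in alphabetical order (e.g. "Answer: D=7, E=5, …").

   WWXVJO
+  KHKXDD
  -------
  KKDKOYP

Step 1. [col 1: O + D ≡ P (mod 10)] D=7 is one option consistent with column 1 (O + D ≡ P (mod 10), carry-in 0) — take it ⇒ D=7.
Step 2. [K] the sum has 7 digits but both addends have 6; that extra leading digit K is the final carry, namely 1 ⇒ K=1.
Step 3. [col 1: O + D ≡ P (mod 10)] no forcing yet in column 1 (carry-in 0); P=3 is free and consistent — try it. So P=3.
Step 4. [col 1: O + D ≡ P (mod 10)] from column 1 (D=7, P=3, carry-in 0, digits 1,3,7 already taken and all letters distinct): O must equal 6. So O=6.
Step 5. [col 2: J + D ≡ Y (mod 10)] several values work for J in column 2 (J + D ≡ Y (mod 10), carry-in 1); try J=4, so J=4.
Step 6. [col 2: J + D ≡ Y (mod 10)] in column 2 we have J+D≡Y with carry-in 1; given J=4, D=7 and digits 1,3,4,6,7 already taken and all letters distinct, that pins Y to 2, so Y=2.
Step 7. [col 3: V + X ≡ O (mod 10)] X=0 is one option consistent with column 3 (V + X ≡ O (mod 10), carry-in 1) — take it ⇒ X=0.
Step 8. [col 3: V + X ≡ O (mod 10)] from column 3 (X=0, O=6, carry-in 1, digits 0,1,2,3,4,6,7 already taken and all letters distinct): V must equal 5, so V=5.
Step 9. [col 5: W + H ≡ D (mod 10)] column 5 (W + H ≡ D (mod 10), carry-in 0) doesn't pin W yet; pick W=9 and continue. So W=9.
Step 10. [col 5: W + H ≡ D (mod 10)] column 5 reads W+H+carry(0)=D with W=9, D=7; with digits 0,1,2,3,4,5,6,7,9 already taken and all letters distinct, the only value for H is 8. So H=8.

Answer: D=7, H=8, J=4, K=1, O=6, P=3, V=5, W=9, X=0, Y=2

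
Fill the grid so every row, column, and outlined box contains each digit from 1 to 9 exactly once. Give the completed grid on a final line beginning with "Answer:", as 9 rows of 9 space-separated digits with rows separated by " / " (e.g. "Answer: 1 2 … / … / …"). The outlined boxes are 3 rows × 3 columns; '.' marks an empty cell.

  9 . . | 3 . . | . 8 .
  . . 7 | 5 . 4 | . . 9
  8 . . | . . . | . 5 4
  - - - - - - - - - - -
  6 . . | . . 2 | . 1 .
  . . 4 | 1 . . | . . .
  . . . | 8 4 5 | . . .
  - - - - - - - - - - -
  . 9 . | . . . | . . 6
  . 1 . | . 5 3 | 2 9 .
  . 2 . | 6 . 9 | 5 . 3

Step 1. [r7c7∈{1,4,7,8}] box 9 places 1 nowhere but r7c7, so r7c7=1.
Step 2. [r1c9∈{1,2,7}] in col 9, 1 fits only at r1c9, so r1c9=1.
Step 3. [r2c8∈{2,3,6}] 2 has one home in box 3: r2c8. So r2c8=2.
Step 4. [r3c6∈{1,6,7}] in col 6, 1 fits only at r3c6. So r3c6=1.
Step 5. [r4c7∈{3,4,7,8,9}] r4c7 is the only open cell in row 4 admitting 4, so r4c7=4.
Step 6. [r5c7∈{3,6,7,8,9}] r5c7 is the only open cell in col 7 admitting 8 ⇒ r5c7=8.
Step 7. [r5c5∈{3,6,7,9}] r5c5 is the only open cell in row 5 admitting 9 ⇒ r5c5=9.
Step 8. [r4c4∈{7}] r4c4's peers cover all but 7, so r4c4=7.
Step 9. [r4c3∈{3,5,8,9}] 9 has one home in row 4: r4c3. So r4c3=9.
Step 10. [r7c6∈{7,8}] in col 6, 8 fits only at r7c6. So r7c6=8.
Step 11. [r1c6∈{6,7}] r1c6 is the only open cell in col 6 admitting 7 ⇒ r1c6=7.
Step 12. [r1c7∈{6}] only 6 remains possible at r1c7. So r1c7=6.
Step 13. [r1c5∈{2}] only 2 remains possible at r1c5. So r1c5=2.
Step 14. [r2c7∈{3}] r2c7 is down to just 3. So r2c7=3.
Step 15. [r6c8∈{3,6,7}] across row 6, 6 lands solely at r6c8, so r6c8=6.
Step 16. [r5c8∈{3,7}] col 8 places 3 nowhere but r5c8 ⇒ r5c8=3.
Step 17. [r6c3∈{1,2,3}] 1 has one home in col 3: r6c3, so r6c3=1.
Step 18. [r7c5∈{7}] nothing but 7 survives at r7c5 ⇒ r7c5=7.
Step 19. [r7c8∈{4}] r7c8 is down to just 4, so r7c8=4.
Step 20. [r2c2∈{6}] only 6 remains possible at r2c2. So r2c2=6.
Step 21. [r3c2∈{3}] only 3 remains possible at r3c2, so r3c2=3.
Step 22. [r6c2∈{7}] only 7 remains possible at r6c2. So r6c2=7.
Step 23. [r5c2∈{5}] only 5 remains possible at r5c2. So r5c2=5.
Step 24. [r8c9∈{7,8}] 8 has one home in col 9: r8c9. So r8c9=8.
Step 25. [r5c1∈{2}] r5c1 is down to just 2 ⇒ r5c1=2.
Step 26. [r7c1∈{3,5}] in col 1, 5 fits only at r7c1 ⇒ r7c1=5.
Step 27. [r9c1∈{4,7}] r9c1 is the only open cell in row 9 admitting 4, so r9c1=4.
Step 28. [r2c1∈{1}] nothing but 1 survives at r2c1, so r2c1=1.
Step 29. [r1c2∈{4}] r1c2's peers cover all but 4. So r1c2=4.
Step 30. [r7c4∈{2}] nothing but 2 survives at r7c4 ⇒ r7c4=2.
Step 31. [r2c5∈{8}] r2c5 has the single candidate 8, so r2c5=8.
Step 32. [r3c7∈{7}] r3c7's peers cover all but 7. So r3c7=7.
Step 33. [r5c6∈{6}] r5c6 has the single candidate 6, so r5c6=6.
Step 34. [r7c3∈{3}] nothing but 3 survives at r7c3. So r7c3=3.
Step 35. [r8c1∈{7}] r8c1 is down to just 7, so r8c1=7.
Step 36. [r4c5∈{3}] r4c5 is down to just 3. So r4c5=3.
Step 37. [r3c5∈{6}] r3c5 has the single candidate 6, so r3c5=6.
Step 38. [r3c4∈{9}] r3c4 is down to just 9, so r3c4=9.
Step 39. [r6c7∈{9}] only 9 remains possible at r6c7 ⇒ r6c7=9.
Step 40. [r8c3∈{6}] r8c3's peers cover all but 6 ⇒ r8c3=6.
Step 41. [r1c3∈{5}] nothing but 5 survives at r1c3, so r1c3=5.
Step 42. [r3c3∈{2}] nothing but 2 survives at r3c3 ⇒ r3c3=2.
Step 43. [r5c9∈{7}] nothing but 7 survives at r5c9, so r5c9=7.
Step 44. [r4c2∈{8}] r4c2 is down to just 8, so r4c2=8.
Step 45. [r9c8∈{7}] r9c8's peers cover all but 7. So r9c8=7.
Step 46. [r6c1∈{3}] nothing but 3 survives at r6c1, so r6c1=3.
Step 47. [r8c4∈{4}] r8c4 has the single candidate 4 ⇒ r8c4=4.
Step 48. [r4c9∈{5}] r4c9 has the single candidate 5 ⇒ r4c9=5.
Step 49. [r9c3∈{8}] nothing but 8 survives at r9c3 ⇒ r9c3=8.
Step 50. [r6c9∈{2}] r6c9's peers cover all but 2, so r6c9=2.
Step 51. [r9c5∈{1}] r9c5's peers cover all but 1. So r9c5=1.

Answer: 9 4 5 3 2 7 6 8 1 / 1 6 7 5 8 4 3 2 9 / 8 3 2 9 6 1 7 5 4 / 6 8 9 7 3 2 4 1 5 / 2 5 4 1 9 6 8 3 7 / 3 7 1 8 4 5 9 6 2 / 5 9 3 2 7 8 1 4 6 / 7 1 6 4 5 3 2 9 8 / 4 2 8 6 1 9 5 7 3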